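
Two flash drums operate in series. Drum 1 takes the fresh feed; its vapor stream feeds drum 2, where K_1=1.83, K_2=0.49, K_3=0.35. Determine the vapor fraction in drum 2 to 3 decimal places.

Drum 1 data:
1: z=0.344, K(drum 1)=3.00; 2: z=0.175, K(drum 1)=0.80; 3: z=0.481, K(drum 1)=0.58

V/F (drum 2) = 0.123

Drum 1:
Material balance + equilibrium reduce to Σ zᵢ(Kᵢ−1)/(1+ψ₁(Kᵢ−1)) = 0.
Check two-phase: ΣzᵢKᵢ = 1.451 > 1 and Σzᵢ/Kᵢ = 1.163 > 1, so g(0) = 0.451 > 0 and g(1) = -0.163 < 0.
Newton iteration, ψ₁⁰ = 0.62:
  ψ₁ = 0.620: g = -0.0060, g' = -0.438 → ψ₁ = 0.606
Converged at ψ₁ = 0.606.
Drum-1 compositions:
  1: x = 0.155, y = 0.466
  2: x = 0.199, y = 0.159
  3: x = 0.645, y = 0.374
Drum-2 feed = drum-1 vapor: z₂ = (0.4663, 0.1593, 0.3743).
Drum 2:
Let ψ₂ = V/F and solve Σ zᵢ(Kᵢ−1)/(1+ψ₂(Kᵢ−1)) = 0.
g(0) = ΣzᵢKᵢ − 1 = 0.062 and g(1) = 1 − Σzᵢ/Kᵢ = -0.649, so a root lies in (0, 1).
Newton iteration, ψ₂⁰ = 0.5:
  ψ₂ = 0.500: g = -0.1960, g' = -0.582 → ψ₂ = 0.163
  ψ₂ = 0.163: g = -0.0200, g' = -0.496 → ψ₂ = 0.123
Converged at ψ₂ = 0.123.
  1: x = 0.423, y = 0.774
  2: x = 0.170, y = 0.083
  3: x = 0.407, y = 0.142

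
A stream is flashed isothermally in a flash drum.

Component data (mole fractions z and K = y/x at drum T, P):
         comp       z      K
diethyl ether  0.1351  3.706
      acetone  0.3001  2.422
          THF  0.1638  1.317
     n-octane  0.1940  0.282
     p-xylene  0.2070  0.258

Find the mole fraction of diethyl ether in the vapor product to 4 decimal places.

Newton iteration, V/F⁰ = 0.55:
  V/F = 0.5500: g = -0.05909, g' = -0.9612 → V/F = 0.4885
  V/F = 0.4885: g = -0.00125, g' = -0.9248 → V/F = 0.4872
Converged at V/F = 0.4872.
Compositions from xᵢ = zᵢ/(1+V/F(Kᵢ−1)), yᵢ = Kᵢxᵢ:
  diethyl ether: x = 0.0583, y = 0.2160
  acetone: x = 0.1773, y = 0.4294
  THF: x = 0.1419, y = 0.1869
  n-octane: x = 0.2984, y = 0.0841
  p-xylene: x = 0.3242, y = 0.0836

y_diethyl ether = 0.2160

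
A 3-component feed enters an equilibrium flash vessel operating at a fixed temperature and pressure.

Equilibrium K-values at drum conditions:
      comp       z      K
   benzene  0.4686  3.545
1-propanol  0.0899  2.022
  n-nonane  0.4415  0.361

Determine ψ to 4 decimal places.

Rachford–Rice: g(ψ) = Σ zᵢ(Kᵢ−1)/(1+ψ(Kᵢ−1)) = 0.
Feasibility: ΣzᵢKᵢ = 2.0023, Σzᵢ/Kᵢ = 1.3996 — both > 1, two phases present.
Newton–Raphson from ψ = 0.5:
  ψ = 0.5000: g = 0.17102, g' = -1.0181 → ψ = 0.6680
  ψ = 0.6680: g = 0.00409, g' = -0.9983 → ψ = 0.6721
Converged at ψ = 0.6721.

ψ = 0.6721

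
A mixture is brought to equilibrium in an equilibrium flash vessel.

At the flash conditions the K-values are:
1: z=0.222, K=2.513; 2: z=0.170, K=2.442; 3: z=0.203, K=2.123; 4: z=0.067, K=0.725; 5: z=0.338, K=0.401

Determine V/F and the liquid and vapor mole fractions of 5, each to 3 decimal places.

Material balance + equilibrium reduce to Σ zᵢ(Kᵢ−1)/(1+V/F(Kᵢ−1)) = 0.
Feasibility: ΣzᵢKᵢ = 1.588, Σzᵢ/Kᵢ = 1.189 — both > 1, two phases present.
Newton iteration, V/F⁰ = 0.5:
  V/F = 0.500: g = 0.1693, g' = -0.643 → V/F = 0.763
  V/F = 0.763: g = -0.0010, g' = -0.683 → V/F = 0.762
Converged at V/F = 0.762.
Compositions from xᵢ = zᵢ/(1+V/F(Kᵢ−1)), yᵢ = Kᵢxᵢ:
  1: x = 0.103, y = 0.259
  2: x = 0.081, y = 0.198
  3: x = 0.109, y = 0.232
  4: x = 0.085, y = 0.061
  5: x = 0.622, y = 0.249

V/F = 0.762, x_5 = 0.622, y_5 = 0.249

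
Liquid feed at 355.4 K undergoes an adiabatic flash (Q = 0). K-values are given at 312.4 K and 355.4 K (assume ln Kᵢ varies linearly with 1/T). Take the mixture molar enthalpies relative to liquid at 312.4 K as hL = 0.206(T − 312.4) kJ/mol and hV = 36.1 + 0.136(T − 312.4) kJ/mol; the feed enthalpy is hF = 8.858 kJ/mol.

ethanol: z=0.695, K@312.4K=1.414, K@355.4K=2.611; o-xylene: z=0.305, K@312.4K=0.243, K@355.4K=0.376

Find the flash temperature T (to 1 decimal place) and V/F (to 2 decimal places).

T = 313.8 K, V/F = 0.24

Adiabatic flash: solve Rachford–Rice at each trial T, then check hF = ψ·hV(T) + (1−ψ)·hL(T).
  T = 312.4 K: K = (1.414, 0.243), RR gives ψ = 0.181, H_out = 6.548 kJ/mol
  T = 355.4 K: K = (2.611, 0.376), RR gives ψ = 0.924, H_out = 39.448 kJ/mol
  T = 333.9 K: K = (1.960, 0.307), RR gives ψ = 0.684, H_out = 28.107 kJ/mol
  T = 323.1 K: K = (1.672, 0.274), RR gives ψ = 0.504, H_out = 20.004 kJ/mol
  T = 317.8 K: K = (1.541, 0.258), RR gives ψ = 0.374, H_out = 14.456 kJ/mol
  T = 315.1 K: K = (1.477, 0.251), RR gives ψ = 0.288, H_out = 10.889 kJ/mol
  T = 313.8 K: K = (1.446, 0.247), RR gives ψ = 0.240, H_out = 8.914 kJ/mol
Linear interpolation between T = 312.4 (H_out = 6.548) and T = 313.8 (H_out = 8.914) on hF = 8.858 gives T ≈ 313.8 K, at which ψ = 0.24.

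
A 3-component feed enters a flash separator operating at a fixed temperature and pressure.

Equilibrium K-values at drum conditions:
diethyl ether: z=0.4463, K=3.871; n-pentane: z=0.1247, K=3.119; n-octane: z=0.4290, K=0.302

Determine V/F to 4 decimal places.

Iterate (Newton) starting at V/F = 0.31:
  V/F = 0.3100: g = 0.45530, g' = -1.5742 → V/F = 0.5992
  V/F = 0.5992: g = 0.07268, g' = -1.2234 → V/F = 0.6586
  V/F = 0.6586: g = -0.00073, g' = -1.2538 → V/F = 0.6581
Converged at V/F = 0.6581.

V/F = 0.6581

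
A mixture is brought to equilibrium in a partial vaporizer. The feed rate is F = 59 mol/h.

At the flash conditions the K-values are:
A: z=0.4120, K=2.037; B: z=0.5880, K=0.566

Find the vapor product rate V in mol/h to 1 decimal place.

V = 22.6 mol/h

Rachford–Rice: g(ψ) = Σ zᵢ(Kᵢ−1)/(1+ψ(Kᵢ−1)) = 0.
Feasibility: ΣzᵢKᵢ = 1.1721, Σzᵢ/Kᵢ = 1.2411 — both > 1, two phases present.
Binary case is linear: z₁(K₁−1)(1+ψ(K₂−1)) + z₂(K₂−1)(1+ψ(K₁−1)) = 0
⇒ ψ = [z₁(K₁−1)+z₂(K₂−1)] / [−(K₁−1)(K₂−1)] = 0.17205/0.45006 = 0.3823
Then V = ψ·F = 0.3823·59 = 22.6 mol/h and L = F − V = 36.4 mol/h.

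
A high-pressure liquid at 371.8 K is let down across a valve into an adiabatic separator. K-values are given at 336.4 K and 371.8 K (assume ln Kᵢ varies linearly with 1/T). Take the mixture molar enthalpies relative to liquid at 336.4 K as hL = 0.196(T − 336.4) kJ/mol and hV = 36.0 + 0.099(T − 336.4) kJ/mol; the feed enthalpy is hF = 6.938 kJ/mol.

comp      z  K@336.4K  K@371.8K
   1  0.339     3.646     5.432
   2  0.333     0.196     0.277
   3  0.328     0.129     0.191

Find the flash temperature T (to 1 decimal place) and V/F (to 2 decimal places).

Adiabatic flash: solve Rachford–Rice at each trial T, then check hF = ψ·hV(T) + (1−ψ)·hL(T).
  T = 336.4 K: K = (3.646, 0.196, 0.129), RR gives ψ = 0.155, H_out = 5.580 kJ/mol
  T = 371.8 K: K = (5.432, 0.277, 0.191), RR gives ψ = 0.293, H_out = 16.487 kJ/mol
  T = 354.1 K: K = (4.495, 0.235, 0.159), RR gives ψ = 0.233, H_out = 11.452 kJ/mol
  T = 345.2 K: K = (4.057, 0.215, 0.143), RR gives ψ = 0.197, H_out = 8.639 kJ/mol
  T = 340.8 K: K = (3.849, 0.205, 0.136), RR gives ψ = 0.177, H_out = 7.150 kJ/mol
  T = 338.6 K: K = (3.747, 0.201, 0.133), RR gives ψ = 0.166, H_out = 6.376 kJ/mol
Linear interpolation between T = 338.6 (H_out = 6.376) and T = 340.8 (H_out = 7.150) on hF = 6.938 gives T ≈ 340.2 K, at which ψ = 0.17.

T = 340.2 K, V/F = 0.17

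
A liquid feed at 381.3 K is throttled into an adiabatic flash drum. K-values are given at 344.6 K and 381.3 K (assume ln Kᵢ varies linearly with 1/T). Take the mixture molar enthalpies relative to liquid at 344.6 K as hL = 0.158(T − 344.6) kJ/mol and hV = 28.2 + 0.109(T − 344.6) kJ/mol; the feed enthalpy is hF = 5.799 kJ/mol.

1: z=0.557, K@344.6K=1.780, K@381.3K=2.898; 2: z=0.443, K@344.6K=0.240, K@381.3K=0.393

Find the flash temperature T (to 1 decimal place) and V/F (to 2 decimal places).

T = 346.1 K, V/F = 0.20

Adiabatic flash: solve Rachford–Rice at each trial T, then check hF = ψ·hV(T) + (1−ψ)·hL(T).
  T = 344.6 K: K = (1.780, 0.240), RR gives ψ = 0.165, H_out = 4.651 kJ/mol
  T = 381.3 K: K = (2.898, 0.393), RR gives ψ = 0.684, H_out = 23.863 kJ/mol
  T = 363.0 K: K = (2.301, 0.311), RR gives ψ = 0.468, H_out = 15.685 kJ/mol
  T = 353.8 K: K = (2.031, 0.274), RR gives ψ = 0.338, H_out = 10.821 kJ/mol
  T = 349.2 K: K = (1.903, 0.257), RR gives ψ = 0.259, H_out = 7.964 kJ/mol
  T = 346.9 K: K = (1.841, 0.248), RR gives ψ = 0.214, H_out = 6.377 kJ/mol
Linear interpolation between T = 344.6 (H_out = 4.651) and T = 346.9 (H_out = 6.377) on hF = 5.799 gives T ≈ 346.1 K, at which ψ = 0.20.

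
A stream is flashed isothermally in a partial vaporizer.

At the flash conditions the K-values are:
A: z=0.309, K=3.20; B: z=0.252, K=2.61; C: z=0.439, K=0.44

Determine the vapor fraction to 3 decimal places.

ψ = 0.772

Rachford–Rice: g(ψ) = Σ zᵢ(Kᵢ−1)/(1+ψ(Kᵢ−1)) = 0.
Check two-phase: ΣzᵢKᵢ = 1.840 > 1 and Σzᵢ/Kᵢ = 1.191 > 1, so g(0) = 0.840 > 0 and g(1) = -0.191 < 0.
Newton iteration, ψ⁰ = 0.3:
  ψ = 0.300: g = 0.3876, g' = -1.039 → ψ = 0.673
  ψ = 0.673: g = 0.0741, g' = -0.748 → ψ = 0.772
Converged at ψ = 0.772.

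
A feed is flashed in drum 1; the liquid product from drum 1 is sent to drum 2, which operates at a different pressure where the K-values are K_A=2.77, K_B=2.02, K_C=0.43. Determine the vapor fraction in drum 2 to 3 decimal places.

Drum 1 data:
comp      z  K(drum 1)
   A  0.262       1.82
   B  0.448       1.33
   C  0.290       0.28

Drum 1:
Iterate (Newton) starting at ψ₁ = 0.5:
  ψ₁ = 0.500: g = -0.0470, g' = -0.492 → ψ₁ = 0.404
  ψ₁ = 0.404: g = -0.0028, g' = -0.437 → ψ₁ = 0.398
Converged at ψ₁ = 0.398.
Drum-1 compositions:
  A: x = 0.198, y = 0.360
  B: x = 0.396, y = 0.527
  C: x = 0.406, y = 0.114
Drum-2 feed = drum-1 liquid: z₂ = (0.1975, 0.3960, 0.4065).
Drum 2:
Rachford–Rice: g(ψ₂) = Σ zᵢ(Kᵢ−1)/(1+ψ₂(Kᵢ−1)) = 0.
Feasibility: ΣzᵢKᵢ = 1.522, Σzᵢ/Kᵢ = 1.213 — both > 1, two phases present.
Newton iteration, ψ₂⁰ = 0.65:
  ψ₂ = 0.650: g = 0.0374, g' = -0.616 → ψ₂ = 0.711
  ψ₂ = 0.711: g = -0.0005, g' = -0.633 → ψ₂ = 0.710
Converged at ψ₂ = 0.710.
  A: x = 0.088, y = 0.242
  B: x = 0.230, y = 0.464
  C: x = 0.683, y = 0.294

V/F (drum 2) = 0.710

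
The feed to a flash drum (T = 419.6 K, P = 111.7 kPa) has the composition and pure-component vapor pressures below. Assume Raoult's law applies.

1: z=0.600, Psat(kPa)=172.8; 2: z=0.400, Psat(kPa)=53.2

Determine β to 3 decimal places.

β = 0.414

Raoult's law: Kᵢ = Pᵢˢᵃᵗ/P = Pᵢˢᵃᵗ/111.7.
  K_1 = 172.8/111.7 = 1.54700, K_2 = 53.2/111.7 = 0.47628
Rachford–Rice: g(β) = Σ zᵢ(Kᵢ−1)/(1+β(Kᵢ−1)) = 0.
Feasibility: ΣzᵢKᵢ = 1.119, Σzᵢ/Kᵢ = 1.228 — both > 1, two phases present.
Binary case is linear: z₁(K₁−1)(1+β(K₂−1)) + z₂(K₂−1)(1+β(K₁−1)) = 0
⇒ β = [z₁(K₁−1)+z₂(K₂−1)] / [−(K₁−1)(K₂−1)] = 0.1187/0.2865 = 0.414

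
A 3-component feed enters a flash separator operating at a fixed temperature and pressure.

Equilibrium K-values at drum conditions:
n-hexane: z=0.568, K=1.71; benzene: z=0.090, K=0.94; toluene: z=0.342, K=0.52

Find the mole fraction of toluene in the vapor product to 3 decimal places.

y_toluene = 0.279

Material balance + equilibrium reduce to Σ zᵢ(Kᵢ−1)/(1+V/F(Kᵢ−1)) = 0.
Check two-phase: ΣzᵢKᵢ = 1.234 > 1 and Σzᵢ/Kᵢ = 1.086 > 1, so g(0) = 0.234 > 0 and g(1) = -0.086 < 0.
Newton–Raphson from V/F = 0.5:
  V/F = 0.500: g = 0.0761, g' = -0.293 → V/F = 0.760
  V/F = 0.760: g = -0.0021, g' = -0.316 → V/F = 0.753
Converged at V/F = 0.753.
Compositions from xᵢ = zᵢ/(1+V/F(Kᵢ−1)), yᵢ = Kᵢxᵢ:
  n-hexane: x = 0.370, y = 0.633
  benzene: x = 0.094, y = 0.089
  toluene: x = 0.536, y = 0.279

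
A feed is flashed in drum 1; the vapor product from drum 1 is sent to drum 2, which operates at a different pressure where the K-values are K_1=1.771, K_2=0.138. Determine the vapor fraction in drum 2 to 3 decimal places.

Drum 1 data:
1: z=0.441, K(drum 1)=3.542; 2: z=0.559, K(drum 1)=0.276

V/F (drum 2) = 0.632

Drum 1:
Material balance + equilibrium reduce to Σ zᵢ(Kᵢ−1)/(1+ψ₁(Kᵢ−1)) = 0.
Check two-phase: ΣzᵢKᵢ = 1.716 > 1 and Σzᵢ/Kᵢ = 2.150 > 1, so g(0) = 0.716 > 0 and g(1) = -1.150 < 0.
Newton iteration, ψ₁⁰ = 0.41:
  ψ₁ = 0.410: g = -0.0266, g' = -1.276 → ψ₁ = 0.389
Converged at ψ₁ = 0.389.
Drum-1 compositions:
  1: x = 0.222, y = 0.785
  2: x = 0.778, y = 0.215
Drum-2 feed = drum-1 vapor: z₂ = (0.7852, 0.2148).
Drum 2:
Let ψ₂ = V/F and solve Σ zᵢ(Kᵢ−1)/(1+ψ₂(Kᵢ−1)) = 0.
g(0) = ΣzᵢKᵢ − 1 = 0.420 and g(1) = 1 − Σzᵢ/Kᵢ = -1.000, so a root lies in (0, 1).
Iterate (Newton) starting at ψ₂ = 0.5:
  ψ₂ = 0.500: g = 0.1115, g' = -0.736 → ψ₂ = 0.651
  ψ₂ = 0.651: g = -0.0194, g' = -1.037 → ψ₂ = 0.633
  ψ₂ = 0.633: g = -0.0005, g' = -0.983 → ψ₂ = 0.632
Converged at ψ₂ = 0.632.
  1: x = 0.528, y = 0.935
  2: x = 0.472, y = 0.065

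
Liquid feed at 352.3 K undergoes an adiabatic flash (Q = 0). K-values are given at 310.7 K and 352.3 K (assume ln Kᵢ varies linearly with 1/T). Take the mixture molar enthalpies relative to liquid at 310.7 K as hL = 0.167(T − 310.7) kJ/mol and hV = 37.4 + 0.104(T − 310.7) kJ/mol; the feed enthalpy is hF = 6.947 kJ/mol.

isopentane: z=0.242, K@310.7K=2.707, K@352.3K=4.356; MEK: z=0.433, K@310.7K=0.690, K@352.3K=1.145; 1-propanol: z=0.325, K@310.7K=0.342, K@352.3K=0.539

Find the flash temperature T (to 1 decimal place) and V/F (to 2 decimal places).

T = 315.8 K, V/F = 0.16

Adiabatic flash: solve Rachford–Rice at each trial T, then check hF = ψ·hV(T) + (1−ψ)·hL(T).
  T = 310.7 K: K = (2.707, 0.690, 0.342), RR gives ψ = 0.080, H_out = 2.996 kJ/mol
  T = 352.3 K: K = (4.356, 1.145, 0.539), RR gives ψ = 0.904, H_out = 38.385 kJ/mol
  T = 331.5 K: K = (3.486, 0.903, 0.436), RR gives ψ = 0.439, H_out = 19.311 kJ/mol
  T = 321.1 K: K = (3.084, 0.793, 0.387), RR gives ψ = 0.253, H_out = 11.033 kJ/mol
  T = 315.9 K: K = (2.893, 0.740, 0.364), RR gives ψ = 0.166, H_out = 7.030 kJ/mol
  T = 313.3 K: K = (2.799, 0.715, 0.353), RR gives ψ = 0.123, H_out = 5.024 kJ/mol
  T = 314.6 K: K = (2.846, 0.728, 0.359), RR gives ψ = 0.145, H_out = 6.029 kJ/mol
Linear interpolation between T = 314.6 (H_out = 6.029) and T = 315.9 (H_out = 7.030) on hF = 6.947 gives T ≈ 315.8 K, at which ψ = 0.16.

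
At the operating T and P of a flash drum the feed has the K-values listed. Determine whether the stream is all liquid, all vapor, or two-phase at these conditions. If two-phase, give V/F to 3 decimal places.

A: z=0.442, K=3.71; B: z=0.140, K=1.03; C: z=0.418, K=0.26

two-phase, V/F = 0.519

ΣzᵢKᵢ = 1.893; Σzᵢ/Kᵢ = 1.863.
Both exceed 1, so a two-phase solution exists.
Rachford–Rice: g(ψ) = Σ zᵢ(Kᵢ−1)/(1+ψ(Kᵢ−1)) = 0.
Iterate (Newton) starting at ψ = 0.57:
  ψ = 0.570: g = -0.0601, g' = -1.186 → ψ = 0.519
Converged at ψ = 0.519.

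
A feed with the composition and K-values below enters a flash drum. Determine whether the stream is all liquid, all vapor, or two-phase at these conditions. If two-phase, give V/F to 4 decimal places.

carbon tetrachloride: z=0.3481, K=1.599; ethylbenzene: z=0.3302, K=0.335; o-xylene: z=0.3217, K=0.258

ΣzᵢKᵢ = 0.7502; Σzᵢ/Kᵢ = 2.4503.
Since ΣzᵢKᵢ < 1 the mixture is below its bubble point — single liquid phase.

all liquid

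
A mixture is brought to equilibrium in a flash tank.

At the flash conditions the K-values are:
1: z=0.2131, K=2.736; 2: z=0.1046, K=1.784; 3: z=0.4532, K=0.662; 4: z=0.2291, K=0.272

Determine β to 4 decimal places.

Let β = V/F and solve Σ zᵢ(Kᵢ−1)/(1+β(Kᵢ−1)) = 0.
g(0) = ΣzᵢKᵢ − 1 = 0.1320 and g(1) = 1 − Σzᵢ/Kᵢ = -0.6634, so a root lies in (0, 1).
Newton–Raphson from β = 0.5:
  β = 0.5000: g = -0.18962, g' = -0.5924 → β = 0.1799
  β = 0.1799: g = -0.00125, g' = -0.6418 → β = 0.1780
Converged at β = 0.1780.

β = 0.1780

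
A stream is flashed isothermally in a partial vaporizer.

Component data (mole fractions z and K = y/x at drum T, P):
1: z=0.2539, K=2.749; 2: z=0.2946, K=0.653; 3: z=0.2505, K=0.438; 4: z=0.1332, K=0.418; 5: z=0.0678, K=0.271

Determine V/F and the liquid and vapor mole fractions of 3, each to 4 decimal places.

V/F = 0.0840, x_3 = 0.2629, y_3 = 0.1152

Newton iteration, V/F⁰ = 0.5:
  V/F = 0.5000: g = -0.26970, g' = -0.6050 → V/F = 0.0542
  V/F = 0.0542: g = 0.02472, g' = -0.8562 → V/F = 0.0831
  V/F = 0.0831: g = 0.00072, g' = -0.8074 → V/F = 0.0840
Converged at V/F = 0.0840.
Compositions from xᵢ = zᵢ/(1+V/F(Kᵢ−1)), yᵢ = Kᵢxᵢ:
  1: x = 0.2214, y = 0.6086
  2: x = 0.3034, y = 0.1981
  3: x = 0.2629, y = 0.1152
  4: x = 0.1400, y = 0.0585
  5: x = 0.0722, y = 0.0196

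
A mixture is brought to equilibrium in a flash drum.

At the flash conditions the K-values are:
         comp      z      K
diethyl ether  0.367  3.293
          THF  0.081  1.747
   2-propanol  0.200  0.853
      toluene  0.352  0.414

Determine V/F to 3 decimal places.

Material balance + equilibrium reduce to Σ zᵢ(Kᵢ−1)/(1+V/F(Kᵢ−1)) = 0.
g(0) = ΣzᵢKᵢ − 1 = 0.666 and g(1) = 1 − Σzᵢ/Kᵢ = -0.243, so a root lies in (0, 1).
Iterate (Newton) starting at V/F = 0.37:
  V/F = 0.370: g = 0.2082, g' = -0.794 → V/F = 0.632
  V/F = 0.632: g = 0.0246, g' = -0.653 → V/F = 0.670
Converged at V/F = 0.670.

V/F = 0.670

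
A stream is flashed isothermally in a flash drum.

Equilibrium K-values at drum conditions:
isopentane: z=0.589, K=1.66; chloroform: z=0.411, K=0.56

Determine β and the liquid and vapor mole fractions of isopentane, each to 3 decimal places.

Material balance + equilibrium reduce to Σ zᵢ(Kᵢ−1)/(1+β(Kᵢ−1)) = 0.
Check two-phase: ΣzᵢKᵢ = 1.208 > 1 and Σzᵢ/Kᵢ = 1.089 > 1, so g(0) = 0.208 > 0 and g(1) = -0.089 < 0.
Newton iteration, β⁰ = 0.65:
  β = 0.650: g = 0.0188, g' = -0.282 → β = 0.717
  β = 0.717: g = -0.0002, g' = -0.288 → β = 0.716
Converged at β = 0.716.
Compositions from xᵢ = zᵢ/(1+β(Kᵢ−1)), yᵢ = Kᵢxᵢ:
  isopentane: x = 0.400, y = 0.664
  chloroform: x = 0.600, y = 0.336

β = 0.716, x_isopentane = 0.400, y_isopentane = 0.664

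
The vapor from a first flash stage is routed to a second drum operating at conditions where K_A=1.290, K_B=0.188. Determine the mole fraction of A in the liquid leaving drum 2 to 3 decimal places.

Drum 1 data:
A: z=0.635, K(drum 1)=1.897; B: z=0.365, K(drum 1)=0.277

x_A (drum 2) = 0.737

Drum 1:
Material balance + equilibrium reduce to Σ zᵢ(Kᵢ−1)/(1+ψ₁(Kᵢ−1)) = 0.
Feasibility: ΣzᵢKᵢ = 1.306, Σzᵢ/Kᵢ = 1.652 — both > 1, two phases present.
Newton–Raphson from ψ₁ = 0.62:
  ψ₁ = 0.620: g = -0.1123, g' = -0.838 → ψ₁ = 0.486
  ψ₁ = 0.486: g = -0.0102, g' = -0.701 → ψ₁ = 0.471
Converged at ψ₁ = 0.471.
Drum-1 compositions:
  A: x = 0.446, y = 0.847
  B: x = 0.554, y = 0.153
Drum-2 feed = drum-1 vapor: z₂ = (0.8466, 0.1534).
Drum 2:
Rachford–Rice: g(ψ₂) = Σ zᵢ(Kᵢ−1)/(1+ψ₂(Kᵢ−1)) = 0.
Check two-phase: ΣzᵢKᵢ = 1.121 > 1 and Σzᵢ/Kᵢ = 1.472 > 1, so g(0) = 0.121 > 0 and g(1) = -0.472 < 0.
Binary case is linear: z₁(K₁−1)(1+ψ₂(K₂−1)) + z₂(K₂−1)(1+ψ₂(K₁−1)) = 0
⇒ ψ₂ = [z₁(K₁−1)+z₂(K₂−1)] / [−(K₁−1)(K₂−1)] = 0.1210/0.2355 = 0.514
  A: x = 0.737, y = 0.951
  B: x = 0.263, y = 0.049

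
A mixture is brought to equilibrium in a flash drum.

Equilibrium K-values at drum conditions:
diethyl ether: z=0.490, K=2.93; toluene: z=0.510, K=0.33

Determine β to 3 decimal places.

β = 0.467

Material balance + equilibrium reduce to Σ zᵢ(Kᵢ−1)/(1+β(Kᵢ−1)) = 0.
Feasibility: ΣzᵢKᵢ = 1.604, Σzᵢ/Kᵢ = 1.713 — both > 1, two phases present.
Newton iteration, β⁰ = 0.65:
  β = 0.650: g = -0.1858, g' = -1.078 → β = 0.478
  β = 0.478: g = -0.0103, g' = -0.989 → β = 0.467
Converged at β = 0.467.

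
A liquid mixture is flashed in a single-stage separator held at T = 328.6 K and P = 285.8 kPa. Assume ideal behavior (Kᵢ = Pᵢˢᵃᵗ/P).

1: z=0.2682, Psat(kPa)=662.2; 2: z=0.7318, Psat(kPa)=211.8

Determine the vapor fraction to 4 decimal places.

ψ = 0.4802

Raoult's law: Kᵢ = Pᵢˢᵃᵗ/P = Pᵢˢᵃᵗ/285.8.
  K_1 = 662.2/285.8 = 2.317005, K_2 = 211.8/285.8 = 0.741078
Material balance + equilibrium reduce to Σ zᵢ(Kᵢ−1)/(1+ψ(Kᵢ−1)) = 0.
Check two-phase: ΣzᵢKᵢ = 1.1637 > 1 and Σzᵢ/Kᵢ = 1.1032 > 1, so g(0) = 0.1637 > 0 and g(1) = -0.1032 < 0.
Newton–Raphson from ψ = 0.5:
  ψ = 0.5000: g = -0.00468, g' = -0.2339 → ψ = 0.4800
  ψ = 0.4800: g = 0.00005, g' = -0.2386 → ψ = 0.4802
Converged at ψ = 0.4802.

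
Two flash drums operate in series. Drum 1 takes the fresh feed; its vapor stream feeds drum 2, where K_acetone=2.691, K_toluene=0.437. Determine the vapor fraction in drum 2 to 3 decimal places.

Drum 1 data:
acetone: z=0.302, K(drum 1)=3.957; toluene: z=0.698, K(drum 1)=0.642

Drum 1:
Newton iteration, ψ₁⁰ = 0.5:
  ψ₁ = 0.500: g = 0.0559, g' = -0.563 → ψ₁ = 0.599
  ψ₁ = 0.599: g = 0.0039, g' = -0.489 → ψ₁ = 0.607
  ψ₁ = 0.607: g = 0.0000, g' = -0.484 → ψ₁ = 0.608
Converged at ψ₁ = 0.608.
Drum-1 compositions:
  acetone: x = 0.108, y = 0.427
  toluene: x = 0.892, y = 0.573
Drum-2 feed = drum-1 vapor: z₂ = (0.4273, 0.5727).
Drum 2:
Rachford–Rice: g(ψ₂) = Σ zᵢ(Kᵢ−1)/(1+ψ₂(Kᵢ−1)) = 0.
Check two-phase: ΣzᵢKᵢ = 1.400 > 1 and Σzᵢ/Kᵢ = 1.469 > 1, so g(0) = 0.400 > 0 and g(1) = -0.469 < 0.
Binary case is linear: z₁(K₁−1)(1+ψ₂(K₂−1)) + z₂(K₂−1)(1+ψ₂(K₁−1)) = 0
⇒ ψ₂ = [z₁(K₁−1)+z₂(K₂−1)] / [−(K₁−1)(K₂−1)] = 0.4002/0.9520 = 0.420
  acetone: x = 0.250, y = 0.672
  toluene: x = 0.750, y = 0.328

V/F (drum 2) = 0.420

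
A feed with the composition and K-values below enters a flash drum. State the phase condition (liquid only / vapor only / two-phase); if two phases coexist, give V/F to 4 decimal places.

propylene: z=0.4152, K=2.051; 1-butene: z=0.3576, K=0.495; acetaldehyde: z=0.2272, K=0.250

two-phase, V/F = 0.1330

ΣzᵢKᵢ = 1.0854; Σzᵢ/Kᵢ = 1.8337.
Both exceed 1, so a two-phase solution exists.
Let ψ = V/F and solve Σ zᵢ(Kᵢ−1)/(1+ψ(Kᵢ−1)) = 0.
Iterate (Newton) starting at ψ = 0.49:
  ψ = 0.4900: g = -0.22134, g' = -0.6803 → ψ = 0.1647
  ψ = 0.1647: g = -0.01937, g' = -0.6081 → ψ = 0.1328
  ψ = 0.1328: g = 0.00011, g' = -0.6156 → ψ = 0.1330
Converged at ψ = 0.1330.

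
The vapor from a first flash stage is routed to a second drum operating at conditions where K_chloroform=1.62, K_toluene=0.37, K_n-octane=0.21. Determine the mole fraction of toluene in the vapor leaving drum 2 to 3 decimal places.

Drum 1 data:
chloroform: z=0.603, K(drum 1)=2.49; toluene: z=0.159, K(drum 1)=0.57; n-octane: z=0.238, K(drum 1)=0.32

y_toluene (drum 2) = 0.074

Drum 1:
Iterate (Newton) starting at ψ₁ = 0.5:
  ψ₁ = 0.500: g = 0.1826, g' = -0.740 → ψ₁ = 0.747
  ψ₁ = 0.747: g = -0.0042, g' = -0.818 → ψ₁ = 0.742
Converged at ψ₁ = 0.742.
Drum-1 compositions:
  chloroform: x = 0.286, y = 0.713
  toluene: x = 0.233, y = 0.133
  n-octane: x = 0.480, y = 0.154
Drum-2 feed = drum-1 vapor: z₂ = (0.7133, 0.1331, 0.1536).
Drum 2:
Let ψ₂ = V/F and solve Σ zᵢ(Kᵢ−1)/(1+ψ₂(Kᵢ−1)) = 0.
Check two-phase: ΣzᵢKᵢ = 1.237 > 1 and Σzᵢ/Kᵢ = 1.532 > 1, so g(0) = 0.237 > 0 and g(1) = -0.532 < 0.
Iterate (Newton) starting at ψ₂ = 0.5:
  ψ₂ = 0.500: g = 0.0146, g' = -0.534 → ψ₂ = 0.527
Converged at ψ₂ = 0.527.
  chloroform: x = 0.538, y = 0.871
  toluene: x = 0.199, y = 0.074
  n-octane: x = 0.263, y = 0.055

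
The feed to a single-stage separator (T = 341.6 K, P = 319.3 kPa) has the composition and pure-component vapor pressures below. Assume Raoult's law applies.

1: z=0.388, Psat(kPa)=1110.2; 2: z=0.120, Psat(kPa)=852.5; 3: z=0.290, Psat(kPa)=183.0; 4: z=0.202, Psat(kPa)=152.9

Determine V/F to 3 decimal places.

V/F = 0.865

Raoult's law: Kᵢ = Pᵢˢᵃᵗ/P = Pᵢˢᵃᵗ/319.3.
  K_1 = 1110.2/319.3 = 3.47698, K_2 = 852.5/319.3 = 2.66990, K_3 = 183.0/319.3 = 0.57313, K_4 = 152.9/319.3 = 0.47886
Rachford–Rice: g(V/F) = Σ zᵢ(Kᵢ−1)/(1+V/F(Kᵢ−1)) = 0.
g(0) = ΣzᵢKᵢ − 1 = 0.932 and g(1) = 1 − Σzᵢ/Kᵢ = -0.084, so a root lies in (0, 1).
Newton–Raphson from V/F = 0.34:
  V/F = 0.340: g = 0.3768, g' = -0.991 → V/F = 0.720
  V/F = 0.720: g = 0.0889, g' = -0.627 → V/F = 0.862
  V/F = 0.862: g = 0.0017, g' = -0.612 → V/F = 0.865
Converged at V/F = 0.865.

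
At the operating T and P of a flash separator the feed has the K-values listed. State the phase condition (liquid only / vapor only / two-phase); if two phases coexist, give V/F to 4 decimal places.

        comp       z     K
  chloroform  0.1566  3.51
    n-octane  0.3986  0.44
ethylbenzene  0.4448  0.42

liquid only

ΣzᵢKᵢ = 0.9119; Σzᵢ/Kᵢ = 2.0096.
Since ΣzᵢKᵢ < 1 the mixture is below its bubble point — single liquid phase.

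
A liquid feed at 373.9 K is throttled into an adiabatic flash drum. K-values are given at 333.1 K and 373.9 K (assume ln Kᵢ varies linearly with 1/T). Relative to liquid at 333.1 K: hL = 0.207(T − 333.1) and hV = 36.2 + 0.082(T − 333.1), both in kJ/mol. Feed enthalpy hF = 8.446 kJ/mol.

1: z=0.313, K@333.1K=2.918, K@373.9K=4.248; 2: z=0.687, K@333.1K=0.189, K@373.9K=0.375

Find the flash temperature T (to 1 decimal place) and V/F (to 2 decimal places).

Adiabatic flash: solve Rachford–Rice at each trial T, then check hF = ψ·hV(T) + (1−ψ)·hL(T).
  T = 333.1 K: K = (2.918, 0.189), RR gives ψ = 0.028, H_out = 1.005 kJ/mol
  T = 373.9 K: K = (4.248, 0.375), RR gives ψ = 0.289, H_out = 17.442 kJ/mol
  T = 353.5 K: K = (3.559, 0.272), RR gives ψ = 0.161, H_out = 9.648 kJ/mol
  T = 343.3 K: K = (3.232, 0.228), RR gives ψ = 0.098, H_out = 5.518 kJ/mol
  T = 348.4 K: K = (3.394, 0.249), RR gives ψ = 0.130, H_out = 7.619 kJ/mol
  T = 350.9 K: K = (3.475, 0.260), RR gives ψ = 0.145, H_out = 8.621 kJ/mol
  T = 349.6 K: K = (3.433, 0.254), RR gives ψ = 0.137, H_out = 8.102 kJ/mol
Linear interpolation between T = 349.6 (H_out = 8.102) and T = 350.9 (H_out = 8.621) on hF = 8.446 gives T ≈ 350.5 K, at which ψ = 0.14.

T = 350.5 K, V/F = 0.14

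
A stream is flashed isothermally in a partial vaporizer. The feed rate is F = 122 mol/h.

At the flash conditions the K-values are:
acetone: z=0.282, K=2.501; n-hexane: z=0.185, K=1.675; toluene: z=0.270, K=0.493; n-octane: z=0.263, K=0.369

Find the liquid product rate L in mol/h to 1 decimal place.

L = 79.5 mol/h

Newton–Raphson from V/F = 0.5:
  V/F = 0.500: g = -0.0906, g' = -0.602 → V/F = 0.350
  V/F = 0.350: g = -0.0006, g' = -0.603 → V/F = 0.349
Converged at V/F = 0.349.
Then V = V/F·F = 0.3485·122 = 42.5 mol/h and L = F − V = 79.5 mol/h.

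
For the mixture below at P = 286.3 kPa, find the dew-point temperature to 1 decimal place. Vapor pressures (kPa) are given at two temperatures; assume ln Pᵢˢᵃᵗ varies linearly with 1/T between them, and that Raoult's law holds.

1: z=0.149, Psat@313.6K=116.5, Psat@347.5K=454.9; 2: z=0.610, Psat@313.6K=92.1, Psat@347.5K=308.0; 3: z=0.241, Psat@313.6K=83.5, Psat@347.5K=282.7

Dew-point temperature: Σzᵢ·P/Pᵢˢᵃᵗ(T) = 1. Interpolate ln Pᵢˢᵃᵗ = aᵢ + bᵢ/T.
  T = 313.6 K: ΣzᵢP/Pᵢˢᵃᵗ = 3.0887
  T = 347.5 K: ΣzᵢP/Pᵢˢᵃᵗ = 0.9049
  T = 330.6 K: ΣzᵢP/Pᵢˢᵃᵗ = 1.6166
  T = 339.1 K: ΣzᵢP/Pᵢˢᵃᵗ = 1.1986
  T = 343.3 K: ΣzᵢP/Pᵢˢᵃᵗ = 1.0396
  T = 345.4 K: ΣzᵢP/Pᵢˢᵃᵗ = 0.9695
Interpolating between 343.3 K and 345.4 K gives T ≈ 344.5 K.

T = 344.5 K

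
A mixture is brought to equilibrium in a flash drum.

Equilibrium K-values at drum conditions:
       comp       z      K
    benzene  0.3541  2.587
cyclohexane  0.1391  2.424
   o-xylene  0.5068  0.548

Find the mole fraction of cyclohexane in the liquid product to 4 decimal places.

Let ψ = V/F and solve Σ zᵢ(Kᵢ−1)/(1+ψ(Kᵢ−1)) = 0.
Feasibility: ΣzᵢKᵢ = 1.5310, Σzᵢ/Kᵢ = 1.1191 — both > 1, two phases present.
Newton iteration, ψ⁰ = 0.5:
  ψ = 0.5000: g = 0.13307, g' = -0.5463 → ψ = 0.7436
  ψ = 0.7436: g = 0.00894, g' = -0.4891 → ψ = 0.7619
Converged at ψ = 0.7619.
Compositions from xᵢ = zᵢ/(1+ψ(Kᵢ−1)), yᵢ = Kᵢxᵢ:
  benzene: x = 0.1603, y = 0.4147
  cyclohexane: x = 0.0667, y = 0.1617
  o-xylene: x = 0.7730, y = 0.4236

x_cyclohexane = 0.0667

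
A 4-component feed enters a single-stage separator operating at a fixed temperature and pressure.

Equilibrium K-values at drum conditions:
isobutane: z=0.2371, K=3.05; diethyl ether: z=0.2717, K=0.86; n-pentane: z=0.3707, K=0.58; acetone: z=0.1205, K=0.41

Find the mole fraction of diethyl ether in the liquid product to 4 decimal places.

Rachford–Rice: g(V/F) = Σ zᵢ(Kᵢ−1)/(1+V/F(Kᵢ−1)) = 0.
g(0) = ΣzᵢKᵢ − 1 = 0.2212 and g(1) = 1 − Σzᵢ/Kᵢ = -0.3267, so a root lies in (0, 1).
Newton iteration, V/F⁰ = 0.35:
  V/F = 0.3500: g = -0.02912, g' = -0.5002 → V/F = 0.2918
  V/F = 0.2918: g = 0.00116, g' = -0.5420 → V/F = 0.2939
Converged at V/F = 0.2939.
Compositions from xᵢ = zᵢ/(1+V/F(Kᵢ−1)), yᵢ = Kᵢxᵢ:
  isobutane: x = 0.1480, y = 0.4513
  diethyl ether: x = 0.2834, y = 0.2437
  n-pentane: x = 0.4229, y = 0.2453
  acetone: x = 0.1458, y = 0.0598

x_diethyl ether = 0.2834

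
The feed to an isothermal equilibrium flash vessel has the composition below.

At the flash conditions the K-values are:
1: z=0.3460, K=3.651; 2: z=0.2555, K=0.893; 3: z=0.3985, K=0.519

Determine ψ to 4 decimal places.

ψ = 0.7052

Let ψ = V/F and solve Σ zᵢ(Kᵢ−1)/(1+ψ(Kᵢ−1)) = 0.
g(0) = ΣzᵢKᵢ − 1 = 0.6982 and g(1) = 1 − Σzᵢ/Kᵢ = -0.1487, so a root lies in (0, 1).
Newton–Raphson from ψ = 0.6:
  ψ = 0.6000: g = 0.05541, g' = -0.5478 → ψ = 0.7012
  ψ = 0.7012: g = 0.00208, g' = -0.5109 → ψ = 0.7052
Converged at ψ = 0.7052.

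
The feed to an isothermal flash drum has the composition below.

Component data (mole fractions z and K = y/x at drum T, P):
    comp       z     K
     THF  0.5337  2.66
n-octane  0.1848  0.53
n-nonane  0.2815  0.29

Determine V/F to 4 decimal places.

V/F = 0.5710

Rachford–Rice: g(V/F) = Σ zᵢ(Kᵢ−1)/(1+V/F(Kᵢ−1)) = 0.
g(0) = ΣzᵢKᵢ − 1 = 0.5992 and g(1) = 1 − Σzᵢ/Kᵢ = -0.5200, so a root lies in (0, 1).
Iterate (Newton) starting at V/F = 0.45:
  V/F = 0.4500: g = 0.10327, g' = -0.8540 → V/F = 0.5709
  V/F = 0.5709: g = 0.00004, g' = -0.8652 → V/F = 0.5710
Converged at V/F = 0.5710.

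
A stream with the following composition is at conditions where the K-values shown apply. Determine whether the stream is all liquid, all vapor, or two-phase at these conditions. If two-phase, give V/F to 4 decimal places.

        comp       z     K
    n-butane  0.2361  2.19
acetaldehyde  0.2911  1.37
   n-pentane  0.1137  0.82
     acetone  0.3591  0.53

ΣzᵢKᵢ = 1.1994; Σzᵢ/Kᵢ = 1.1365.
Both exceed 1, so a two-phase solution exists.
Material balance + equilibrium reduce to Σ zᵢ(Kᵢ−1)/(1+ψ(Kᵢ−1)) = 0.
Iterate (Newton) starting at ψ = 0.5:
  ψ = 0.5000: g = 0.02393, g' = -0.2998 → ψ = 0.5798
  ψ = 0.5798: g = 0.00008, g' = -0.2986 → ψ = 0.5801
Converged at ψ = 0.5801.

two-phase, V/F = 0.5801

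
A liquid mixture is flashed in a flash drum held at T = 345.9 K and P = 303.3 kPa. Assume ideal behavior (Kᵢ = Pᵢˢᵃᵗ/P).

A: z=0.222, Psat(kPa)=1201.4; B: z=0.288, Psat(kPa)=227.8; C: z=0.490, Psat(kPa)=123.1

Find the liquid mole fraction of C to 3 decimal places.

Raoult's law: Kᵢ = Pᵢˢᵃᵗ/P = Pᵢˢᵃᵗ/303.3.
  K_A = 1201.4/303.3 = 3.96109, K_B = 227.8/303.3 = 0.75107, K_C = 123.1/303.3 = 0.40587
Material balance + equilibrium reduce to Σ zᵢ(Kᵢ−1)/(1+ψ(Kᵢ−1)) = 0.
Feasibility: ΣzᵢKᵢ = 1.295, Σzᵢ/Kᵢ = 1.647 — both > 1, two phases present.
Newton–Raphson from ψ = 0.54:
  ψ = 0.540: g = -0.2585, g' = -0.687 → ψ = 0.164
  ψ = 0.164: g = 0.0456, g' = -1.115 → ψ = 0.205
  ψ = 0.205: g = 0.0025, g' = -0.999 → ψ = 0.207
Converged at ψ = 0.207.
Compositions from xᵢ = zᵢ/(1+ψ(Kᵢ−1)), yᵢ = Kᵢxᵢ:
  A: x = 0.138, y = 0.545
  B: x = 0.304, y = 0.228
  C: x = 0.559, y = 0.227

x_C = 0.559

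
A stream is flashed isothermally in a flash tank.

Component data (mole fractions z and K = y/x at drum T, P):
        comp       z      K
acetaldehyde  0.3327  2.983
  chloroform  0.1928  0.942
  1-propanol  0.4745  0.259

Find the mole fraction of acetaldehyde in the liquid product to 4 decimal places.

x_acetaldehyde = 0.2230

Rachford–Rice: g(ψ) = Σ zᵢ(Kᵢ−1)/(1+ψ(Kᵢ−1)) = 0.
Check two-phase: ΣzᵢKᵢ = 1.2970 > 1 and Σzᵢ/Kᵢ = 2.1482 > 1, so g(0) = 0.2970 > 0 and g(1) = -1.1482 < 0.
Newton–Raphson from ψ = 0.5:
  ψ = 0.5000: g = -0.23878, g' = -0.9880 → ψ = 0.2583
  ψ = 0.2583: g = -0.00993, g' = -0.9712 → ψ = 0.2481
Converged at ψ = 0.2481.
Compositions from xᵢ = zᵢ/(1+ψ(Kᵢ−1)), yᵢ = Kᵢxᵢ:
  acetaldehyde: x = 0.2230, y = 0.6651
  chloroform: x = 0.1956, y = 0.1843
  1-propanol: x = 0.5814, y = 0.1506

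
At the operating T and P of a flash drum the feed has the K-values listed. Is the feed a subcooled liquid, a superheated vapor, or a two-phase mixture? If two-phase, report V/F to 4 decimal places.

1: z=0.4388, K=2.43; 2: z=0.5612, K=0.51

ΣzᵢKᵢ = 1.3525; Σzᵢ/Kᵢ = 1.2810.
Both exceed 1, so a two-phase solution exists.
Material balance + equilibrium reduce to Σ zᵢ(Kᵢ−1)/(1+ψ(Kᵢ−1)) = 0.
Binary case is linear: z₁(K₁−1)(1+ψ(K₂−1)) + z₂(K₂−1)(1+ψ(K₁−1)) = 0
⇒ ψ = [z₁(K₁−1)+z₂(K₂−1)] / [−(K₁−1)(K₂−1)] = 0.35250/0.70070 = 0.5031

two-phase, V/F = 0.5031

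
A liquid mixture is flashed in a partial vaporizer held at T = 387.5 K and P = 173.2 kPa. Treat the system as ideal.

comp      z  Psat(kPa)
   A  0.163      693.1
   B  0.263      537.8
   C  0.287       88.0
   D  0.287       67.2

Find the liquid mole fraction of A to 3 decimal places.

Raoult's law: Kᵢ = Pᵢˢᵃᵗ/P = Pᵢˢᵃᵗ/173.2.
  K_A = 693.1/173.2 = 4.00173, K_B = 537.8/173.2 = 3.10508, K_C = 88.0/173.2 = 0.50808, K_D = 67.2/173.2 = 0.38799
Material balance + equilibrium reduce to Σ zᵢ(Kᵢ−1)/(1+V/F(Kᵢ−1)) = 0.
g(0) = ΣzᵢKᵢ − 1 = 0.726 and g(1) = 1 − Σzᵢ/Kᵢ = -0.430, so a root lies in (0, 1).
Newton–Raphson from V/F = 0.56:
  V/F = 0.560: g = -0.0255, g' = -0.831 → V/F = 0.529
  V/F = 0.529: g = 0.0002, g' = -0.842 → V/F = 0.530
Converged at V/F = 0.530.
Compositions from xᵢ = zᵢ/(1+V/F(Kᵢ−1)), yᵢ = Kᵢxᵢ:
  A: x = 0.063, y = 0.252
  B: x = 0.124, y = 0.386
  C: x = 0.388, y = 0.197
  D: x = 0.425, y = 0.165

x_A = 0.063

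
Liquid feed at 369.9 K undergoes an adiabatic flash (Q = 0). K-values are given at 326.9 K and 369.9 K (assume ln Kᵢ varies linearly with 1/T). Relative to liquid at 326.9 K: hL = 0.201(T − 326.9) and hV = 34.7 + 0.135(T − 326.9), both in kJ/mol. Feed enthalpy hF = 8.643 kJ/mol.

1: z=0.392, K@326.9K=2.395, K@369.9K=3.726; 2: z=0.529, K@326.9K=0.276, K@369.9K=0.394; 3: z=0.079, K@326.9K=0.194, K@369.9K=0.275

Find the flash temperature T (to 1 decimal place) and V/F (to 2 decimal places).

T = 337.2 K, V/F = 0.19

Adiabatic flash: solve Rachford–Rice at each trial T, then check hF = ψ·hV(T) + (1−ψ)·hL(T).
  T = 326.9 K: K = (2.395, 0.276, 0.194), RR gives ψ = 0.098, H_out = 3.390 kJ/mol
  T = 369.9 K: K = (3.726, 0.394, 0.275), RR gives ψ = 0.407, H_out = 21.605 kJ/mol
  T = 348.4 K: K = (3.028, 0.333, 0.233), RR gives ψ = 0.277, H_out = 13.531 kJ/mol
  T = 337.6 K: K = (2.702, 0.304, 0.213), RR gives ψ = 0.196, H_out = 8.830 kJ/mol
  T = 332.2 K: K = (2.545, 0.290, 0.204), RR gives ψ = 0.150, H_out = 6.207 kJ/mol
  T = 334.9 K: K = (2.623, 0.297, 0.208), RR gives ψ = 0.174, H_out = 7.546 kJ/mol
  T = 336.2 K: K = (2.661, 0.300, 0.211), RR gives ψ = 0.185, H_out = 8.170 kJ/mol
Linear interpolation between T = 336.2 (H_out = 8.170) and T = 337.6 (H_out = 8.830) on hF = 8.643 gives T ≈ 337.2 K, at which ψ = 0.19.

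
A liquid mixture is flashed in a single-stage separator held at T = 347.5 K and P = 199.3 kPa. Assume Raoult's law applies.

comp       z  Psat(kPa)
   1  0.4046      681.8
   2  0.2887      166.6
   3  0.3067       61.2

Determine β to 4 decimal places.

β = 0.5797

Raoult's law: Kᵢ = Pᵢˢᵃᵗ/P = Pᵢˢᵃᵗ/199.3.
  K_1 = 681.8/199.3 = 3.420973, K_2 = 166.6/199.3 = 0.835926, K_3 = 61.2/199.3 = 0.307075
Iterate (Newton) starting at β = 0.5:
  β = 0.5000: g = 0.06634, g' = -0.8393 → β = 0.5790
  β = 0.5790: g = 0.00055, g' = -0.8313 → β = 0.5797
Converged at β = 0.5797.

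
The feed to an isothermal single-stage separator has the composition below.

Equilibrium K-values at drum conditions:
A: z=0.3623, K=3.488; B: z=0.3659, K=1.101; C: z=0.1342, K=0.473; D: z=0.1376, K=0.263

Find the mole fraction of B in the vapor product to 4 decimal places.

y_B = 0.3742

Newton–Raphson from ψ = 0.5:
  ψ = 0.5000: g = 0.18026, g' = -0.7049 → ψ = 0.7557
  ψ = 0.7557: g = 0.00086, g' = -0.7573 → ψ = 0.7569
Converged at ψ = 0.7569.
Compositions from xᵢ = zᵢ/(1+ψ(Kᵢ−1)), yᵢ = Kᵢxᵢ:
  A: x = 0.1257, y = 0.4383
  B: x = 0.3399, y = 0.3742
  C: x = 0.2232, y = 0.1056
  D: x = 0.3112, y = 0.0818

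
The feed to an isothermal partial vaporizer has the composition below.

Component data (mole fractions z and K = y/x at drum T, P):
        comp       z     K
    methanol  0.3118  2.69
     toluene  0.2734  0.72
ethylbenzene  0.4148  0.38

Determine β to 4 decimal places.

β = 0.2267

Iterate (Newton) starting at β = 0.5:
  β = 0.5000: g = -0.17613, g' = -0.6255 → β = 0.2184
  β = 0.2184: g = 0.00588, g' = -0.7127 → β = 0.2267
Converged at β = 0.2267.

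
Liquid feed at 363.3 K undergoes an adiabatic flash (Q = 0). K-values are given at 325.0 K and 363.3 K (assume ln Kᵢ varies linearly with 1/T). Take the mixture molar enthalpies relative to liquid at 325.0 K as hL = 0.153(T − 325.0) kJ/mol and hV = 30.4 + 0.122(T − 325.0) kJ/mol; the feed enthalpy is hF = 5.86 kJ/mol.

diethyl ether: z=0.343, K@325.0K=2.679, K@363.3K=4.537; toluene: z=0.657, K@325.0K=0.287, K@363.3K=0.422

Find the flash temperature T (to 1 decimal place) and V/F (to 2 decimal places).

T = 331.6 K, V/F = 0.16

Adiabatic flash: solve Rachford–Rice at each trial T, then check hF = ψ·hV(T) + (1−ψ)·hL(T).
  T = 325.0 K: K = (2.679, 0.287), RR gives ψ = 0.090, H_out = 2.729 kJ/mol
  T = 363.3 K: K = (4.537, 0.422), RR gives ψ = 0.408, H_out = 17.769 kJ/mol
  T = 344.1 K: K = (3.535, 0.352), RR gives ψ = 0.270, H_out = 10.966 kJ/mol
  T = 334.6 K: K = (3.092, 0.319), RR gives ψ = 0.189, H_out = 7.171 kJ/mol
  T = 329.8 K: K = (2.881, 0.303), RR gives ψ = 0.143, H_out = 5.049 kJ/mol
  T = 332.2 K: K = (2.985, 0.311), RR gives ψ = 0.167, H_out = 6.131 kJ/mol
Linear interpolation between T = 329.8 (H_out = 5.049) and T = 332.2 (H_out = 6.131) on hF = 5.86 gives T ≈ 331.6 K, at which ψ = 0.16.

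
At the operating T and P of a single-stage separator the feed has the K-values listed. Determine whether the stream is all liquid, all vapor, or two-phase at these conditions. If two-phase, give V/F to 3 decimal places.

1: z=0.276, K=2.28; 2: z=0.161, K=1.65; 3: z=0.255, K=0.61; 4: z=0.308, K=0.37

two-phase, V/F = 0.283

ΣzᵢKᵢ = 1.164; Σzᵢ/Kᵢ = 1.469.
Both exceed 1, so a two-phase solution exists.
Let ψ = V/F and solve Σ zᵢ(Kᵢ−1)/(1+ψ(Kᵢ−1)) = 0.
Newton iteration, ψ⁰ = 0.32:
  ψ = 0.320: g = -0.0194, g' = -0.517 → ψ = 0.282
  ψ = 0.282: g = 0.0001, g' = -0.522 → ψ = 0.283
Converged at ψ = 0.283.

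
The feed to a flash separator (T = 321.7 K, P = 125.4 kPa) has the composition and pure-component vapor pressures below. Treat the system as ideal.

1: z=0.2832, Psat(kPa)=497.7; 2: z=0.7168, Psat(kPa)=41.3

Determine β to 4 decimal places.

β = 0.1808

Raoult's law: Kᵢ = Pᵢˢᵃᵗ/P = Pᵢˢᵃᵗ/125.4.
  K_1 = 497.7/125.4 = 3.968900, K_2 = 41.3/125.4 = 0.329346
Let β = V/F and solve Σ zᵢ(Kᵢ−1)/(1+β(Kᵢ−1)) = 0.
Check two-phase: ΣzᵢKᵢ = 1.3601 > 1 and Σzᵢ/Kᵢ = 2.2478 > 1, so g(0) = 0.3601 > 0 and g(1) = -1.2478 < 0.
Binary case is linear: z₁(K₁−1)(1+β(K₂−1)) + z₂(K₂−1)(1+β(K₁−1)) = 0
⇒ β = [z₁(K₁−1)+z₂(K₂−1)] / [−(K₁−1)(K₂−1)] = 0.36007/1.99110 = 0.1808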